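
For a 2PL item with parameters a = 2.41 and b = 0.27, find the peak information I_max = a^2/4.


For 2PL, max info at theta = b = 0.27
I_max = a^2 / 4 = 2.41^2 / 4
= 5.8081 / 4
I_max = 1.452

1.452


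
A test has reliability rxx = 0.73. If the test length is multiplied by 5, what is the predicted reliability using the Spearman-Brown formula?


r_new = (n * rxx) / (1 + (n-1) * rxx)
r_new = (5 * 0.73) / (1 + 4 * 0.73)
r_new = 3.65 / 3.92
r_new = 0.9311

0.9311


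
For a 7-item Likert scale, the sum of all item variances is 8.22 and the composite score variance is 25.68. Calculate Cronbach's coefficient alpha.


alpha = (k/(k-1)) * (1 - sum(si^2)/s_total^2)
= (7/6) * (1 - 8.22/25.68)
alpha = 0.7932

0.7932


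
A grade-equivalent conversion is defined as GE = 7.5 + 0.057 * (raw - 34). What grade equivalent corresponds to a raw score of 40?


raw - median = 40 - 34 = 6
slope * diff = 0.057 * 6 = 0.342
GE = 7.5 + 0.342
GE = 7.842

7.842


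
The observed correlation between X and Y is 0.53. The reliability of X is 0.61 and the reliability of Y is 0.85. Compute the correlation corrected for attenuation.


r_corrected = rxy / sqrt(rxx * ryy)
= 0.53 / sqrt(0.61 * 0.85)
= 0.53 / sqrt(0.5185)
= 0.53 / 0.720069
r_corrected = 0.736

0.736


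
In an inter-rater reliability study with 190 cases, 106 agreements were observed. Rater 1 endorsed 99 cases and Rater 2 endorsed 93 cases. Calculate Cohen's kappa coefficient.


P_o = 106/190 = 0.557895
P_e = (99*93 + 91*97) / 36100 = 0.499557
kappa = (P_o - P_e) / (1 - P_e)
kappa = (0.557895 - 0.499557) / (1 - 0.499557)
kappa = 0.1166

0.1166


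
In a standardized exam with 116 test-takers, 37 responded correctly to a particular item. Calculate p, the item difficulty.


Item difficulty p = number correct / total examinees
p = 37 / 116
p = 0.319

0.319


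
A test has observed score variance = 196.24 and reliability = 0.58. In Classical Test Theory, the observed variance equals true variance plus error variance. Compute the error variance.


var_true = rxx * var_obs = 0.58 * 196.24 = 113.8192
var_error = var_obs - var_true
var_error = 196.24 - 113.8192
var_error = 82.4208

82.4208


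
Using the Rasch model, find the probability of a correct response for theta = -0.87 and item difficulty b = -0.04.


theta - b = -0.87 - -0.04 = -0.83
exp(-(theta - b)) = exp(0.83) = 2.2933
P = 1 / (1 + 2.2933)
P = 0.3036

0.3036


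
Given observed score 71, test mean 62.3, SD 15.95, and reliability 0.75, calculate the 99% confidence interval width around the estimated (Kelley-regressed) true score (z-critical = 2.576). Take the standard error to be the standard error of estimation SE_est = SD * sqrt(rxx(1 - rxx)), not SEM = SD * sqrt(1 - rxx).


True score estimate = 0.75*71 + 0.25*62.3 = 68.825
SE_est = SD * sqrt(rxx * (1 - rxx)) = 15.95 * sqrt(0.75 * 0.25) = 15.95 * sqrt(0.1875) = 6.906553
CI = T_est +/- z * SE_est, so width = 2 * z * SE_est = 2 * 2.576 * 6.906553
Width = 35.5826

35.5826


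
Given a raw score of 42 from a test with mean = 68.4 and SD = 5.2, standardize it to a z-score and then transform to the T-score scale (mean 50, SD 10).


z = (X - mean) / SD = (42 - 68.4) / 5.2
z = -26.4 / 5.2
z = -5.0769
T-score = T = 50 + 10z
Carry z at full precision (z = -26.4 / 5.2) into the conversion:
T-score = 50 + 10 * (-26.4 / 5.2) = 50 + -264 / 5.2
T-score = 50 + -50.7692
T-score = -0.7692

-0.7692


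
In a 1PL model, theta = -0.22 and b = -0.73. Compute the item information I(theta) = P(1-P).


P = 1/(1+exp(-(-0.22--0.73))) = 0.6248
I = P*(1-P) = 0.6248 * 0.3752
I = 0.2344

0.2344


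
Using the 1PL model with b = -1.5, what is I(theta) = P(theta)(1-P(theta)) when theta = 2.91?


P = 1/(1+exp(-(2.91--1.5))) = 0.988
I = P*(1-P) = 0.988 * 0.012
I = 0.0119

0.0119


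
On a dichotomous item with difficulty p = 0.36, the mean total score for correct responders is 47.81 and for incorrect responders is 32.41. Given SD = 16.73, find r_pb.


q = 1 - p = 0.64
rpb = ((M1 - M0) / SD) * sqrt(p * q)
rpb = ((47.81 - 32.41) / 16.73) * sqrt(0.36 * 0.64)
rpb = 0.4418

0.4418


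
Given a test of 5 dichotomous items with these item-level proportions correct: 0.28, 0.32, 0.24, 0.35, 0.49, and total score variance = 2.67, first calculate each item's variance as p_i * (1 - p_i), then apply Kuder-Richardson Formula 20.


For each item, compute p_i * q_i:
  Item 1: 0.28 * 0.72 = 0.2016
  Item 2: 0.32 * 0.68 = 0.2176
  Item 3: 0.24 * 0.76 = 0.1824
  Item 4: 0.35 * 0.65 = 0.2275
  Item 5: 0.49 * 0.51 = 0.2499
Sum(p_i * q_i) = 0.2016 + 0.2176 + 0.1824 + 0.2275 + 0.2499 = 1.079
KR-20 = (k/(k-1)) * (1 - Sum(p_i*q_i) / Var_total)
= (5/4) * (1 - 1.079/2.67)
= 1.25 * 0.5959
KR-20 = 0.7449

0.7449


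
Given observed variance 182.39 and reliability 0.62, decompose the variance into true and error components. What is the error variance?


var_true = rxx * var_obs = 0.62 * 182.39 = 113.0818
var_error = var_obs - var_true
var_error = 182.39 - 113.0818
var_error = 69.3082

69.3082


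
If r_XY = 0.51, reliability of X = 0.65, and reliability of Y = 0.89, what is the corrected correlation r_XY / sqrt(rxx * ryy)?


r_corrected = rxy / sqrt(rxx * ryy)
= 0.51 / sqrt(0.65 * 0.89)
= 0.51 / sqrt(0.5785)
= 0.51 / 0.760592
r_corrected = 0.6705

0.6705


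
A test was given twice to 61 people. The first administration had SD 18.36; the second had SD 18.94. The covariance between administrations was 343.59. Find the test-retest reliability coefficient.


r = cov(X,Y) / (SD_X * SD_Y)
r = 343.59 / (18.36 * 18.94)
r = 343.59 / 347.7384
r = 0.9881

0.9881


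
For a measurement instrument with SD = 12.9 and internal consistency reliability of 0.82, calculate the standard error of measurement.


SEM = SD * sqrt(1 - rxx)
SEM = 12.9 * sqrt(1 - 0.82)
SEM = 12.9 * sqrt(0.18) = 12.9 * 0.424264
SEM = 5.473

5.473


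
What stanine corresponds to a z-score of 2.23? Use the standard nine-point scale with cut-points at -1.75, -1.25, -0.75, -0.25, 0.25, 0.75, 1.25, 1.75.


Stanine boundaries: [-1.75, -1.25, -0.75, -0.25, 0.25, 0.75, 1.25, 1.75]
z = 2.23
Check each boundary:
  z >= -1.75 -> could be stanine 2
  z >= -1.25 -> could be stanine 3
  z >= -0.75 -> could be stanine 4
  z >= -0.25 -> could be stanine 5
  z >= 0.25 -> could be stanine 6
  z >= 0.75 -> could be stanine 7
  z >= 1.25 -> could be stanine 8
  z >= 1.75 -> could be stanine 9
Highest qualifying boundary gives stanine = 9

9


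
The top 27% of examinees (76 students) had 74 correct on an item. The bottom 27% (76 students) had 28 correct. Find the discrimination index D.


p_upper = 74/76 = 0.9737
p_lower = 28/76 = 0.3684
D = 0.9737 - 0.3684 = 0.6053

0.6053


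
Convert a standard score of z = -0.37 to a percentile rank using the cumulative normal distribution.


CDF(z) = 0.5 * (1 + erf(z/sqrt(2)))
erf(-0.2616) = -0.2886
CDF = 0.3557
Percentile rank = 0.3557 * 100 = 35.57

35.57


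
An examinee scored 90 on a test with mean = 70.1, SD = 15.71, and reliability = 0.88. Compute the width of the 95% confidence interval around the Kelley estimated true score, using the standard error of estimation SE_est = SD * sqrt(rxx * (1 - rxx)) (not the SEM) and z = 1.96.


True score estimate = 0.88*90 + 0.12*70.1 = 87.612
SE_est = SD * sqrt(rxx * (1 - rxx)) = 15.71 * sqrt(0.88 * 0.12) = 15.71 * sqrt(0.1056) = 5.105146
CI = T_est +/- z * SE_est, so width = 2 * z * SE_est = 2 * 1.96 * 5.105146
Width = 20.0122

20.0122


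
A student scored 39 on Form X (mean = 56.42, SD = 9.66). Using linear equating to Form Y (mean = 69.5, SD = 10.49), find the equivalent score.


slope = SD_Y / SD_X = 10.49 / 9.66 ~ 1.0859
intercept = mean_Y - slope * mean_X = 69.5 - (10.49 / 9.66) * 56.42 ~ 8.2323
Y = slope * X + intercept. To avoid rounding drift from the rounded slope/intercept, evaluate the equivalent form Y = mean_Y + SD_Y * (X - mean_X) / SD_X at full precision:
Y = 69.5 + 10.49 * (39 - 56.42) / 9.66
Y = 69.5 - 10.49 * 17.42 / 9.66
Y = 69.5 - 182.7358 / 9.66
Y = 69.5 - 18.9167
Y = 50.5833

50.5833


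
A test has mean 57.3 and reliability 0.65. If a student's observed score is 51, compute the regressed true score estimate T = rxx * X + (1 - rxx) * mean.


T_est = rxx * X + (1 - rxx) * mean
T_est = 0.65 * 51 + 0.35 * 57.3
T_est = 33.15 + 20.055
T_est = 53.205

53.205


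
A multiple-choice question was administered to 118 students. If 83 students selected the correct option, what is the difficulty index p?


Item difficulty p = number correct / total examinees
p = 83 / 118
p = 0.7034

0.7034


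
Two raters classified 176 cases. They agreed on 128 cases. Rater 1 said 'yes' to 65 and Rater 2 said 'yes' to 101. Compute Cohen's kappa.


P_o = 128/176 = 0.727273
P_e = (65*101 + 111*75) / 30976 = 0.480695
kappa = (P_o - P_e) / (1 - P_e)
kappa = (0.727273 - 0.480695) / (1 - 0.480695)
kappa = 0.4748

0.4748


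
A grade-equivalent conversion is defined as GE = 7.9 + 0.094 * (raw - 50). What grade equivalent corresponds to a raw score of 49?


raw - median = 49 - 50 = -1
slope * diff = 0.094 * -1 = -0.094
GE = 7.9 + -0.094
GE = 7.806

7.806


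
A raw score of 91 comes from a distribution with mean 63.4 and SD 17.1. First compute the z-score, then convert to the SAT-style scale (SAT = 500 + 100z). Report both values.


z = (X - mean) / SD = (91 - 63.4) / 17.1
z = 27.6 / 17.1
z = 1.614
SAT-scale = SAT = 500 + 100z
Carry z at full precision (z = 27.6 / 17.1) into the conversion:
SAT-scale = 500 + 100 * (27.6 / 17.1) = 500 + 2760 / 17.1
SAT-scale = 500 + 161.4035
SAT-scale = 661.4035

661.4035


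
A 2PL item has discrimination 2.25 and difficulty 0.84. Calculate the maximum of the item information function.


For 2PL, max info at theta = b = 0.84
I_max = a^2 / 4 = 2.25^2 / 4
= 5.0625 / 4
I_max = 1.2656

1.2656


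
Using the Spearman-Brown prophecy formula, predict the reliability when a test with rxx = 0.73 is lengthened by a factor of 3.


r_new = (n * rxx) / (1 + (n-1) * rxx)
r_new = (3 * 0.73) / (1 + 2 * 0.73)
r_new = 2.19 / 2.46
r_new = 0.8902

0.8902


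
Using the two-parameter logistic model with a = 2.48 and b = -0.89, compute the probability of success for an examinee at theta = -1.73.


a*(theta - b) = 2.48 * (-1.73 - -0.89) = -2.0832
exp(--2.0832) = 8.0301
P = 1 / (1 + 8.0301)
P = 0.1107

0.1107


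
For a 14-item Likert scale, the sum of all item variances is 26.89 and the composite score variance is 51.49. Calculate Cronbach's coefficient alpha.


alpha = (k/(k-1)) * (1 - sum(si^2)/s_total^2)
= (14/13) * (1 - 26.89/51.49)
alpha = 0.5145

0.5145


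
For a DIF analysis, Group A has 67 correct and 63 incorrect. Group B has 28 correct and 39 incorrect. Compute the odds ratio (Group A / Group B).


Odds_A = 67/63 = 1.0635
Odds_B = 28/39 = 0.7179
OR = Odds_A / Odds_B = 1.0635 / 0.7179
Exactly, OR = (67 * 39) / (63 * 28) = 2613 / 1764
OR = 1.4813

1.4813


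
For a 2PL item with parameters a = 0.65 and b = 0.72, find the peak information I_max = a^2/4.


For 2PL, max info at theta = b = 0.72
I_max = a^2 / 4 = 0.65^2 / 4
= 0.4225 / 4
I_max = 0.1056

0.1056


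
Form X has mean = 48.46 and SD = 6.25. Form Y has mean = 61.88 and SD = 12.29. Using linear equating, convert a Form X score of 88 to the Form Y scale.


slope = SD_Y / SD_X = 12.29 / 6.25 ~ 1.9664
intercept = mean_Y - slope * mean_X = 61.88 - (12.29 / 6.25) * 48.46 ~ -33.4117
Y = slope * X + intercept. To avoid rounding drift from the rounded slope/intercept, evaluate the equivalent form Y = mean_Y + SD_Y * (X - mean_X) / SD_X at full precision:
Y = 61.88 + 12.29 * (88 - 48.46) / 6.25
Y = 61.88 + 12.29 * 39.54 / 6.25
Y = 61.88 + 485.9466 / 6.25
Y = 61.88 + 77.7515
Y = 139.6315

139.6315


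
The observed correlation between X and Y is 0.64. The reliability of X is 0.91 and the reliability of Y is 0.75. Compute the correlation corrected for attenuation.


r_corrected = rxy / sqrt(rxx * ryy)
= 0.64 / sqrt(0.91 * 0.75)
= 0.64 / sqrt(0.6825)
= 0.64 / 0.826136
r_corrected = 0.7747

0.7747


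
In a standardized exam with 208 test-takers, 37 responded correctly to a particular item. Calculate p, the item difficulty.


Item difficulty p = number correct / total examinees
p = 37 / 208
p = 0.1779

0.1779


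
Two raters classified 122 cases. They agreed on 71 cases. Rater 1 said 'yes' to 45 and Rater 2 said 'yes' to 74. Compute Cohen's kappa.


P_o = 71/122 = 0.581967
P_e = (45*74 + 77*48) / 14884 = 0.472051
kappa = (P_o - P_e) / (1 - P_e)
kappa = (0.581967 - 0.472051) / (1 - 0.472051)
kappa = 0.2082

0.2082


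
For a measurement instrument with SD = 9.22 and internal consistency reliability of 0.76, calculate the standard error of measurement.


SEM = SD * sqrt(1 - rxx)
SEM = 9.22 * sqrt(1 - 0.76)
SEM = 9.22 * sqrt(0.24) = 9.22 * 0.489898
SEM = 4.5169

4.5169


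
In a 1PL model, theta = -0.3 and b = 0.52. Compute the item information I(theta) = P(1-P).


P = 1/(1+exp(-(-0.3-0.52))) = 0.3058
I = P*(1-P) = 0.3058 * 0.6942
I = 0.2123

0.2123


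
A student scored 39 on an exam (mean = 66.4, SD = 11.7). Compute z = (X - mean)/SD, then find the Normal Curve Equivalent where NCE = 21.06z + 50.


z = (X - mean) / SD = (39 - 66.4) / 11.7
z = -27.4 / 11.7
z = -2.3419
NCE = NCE = 21.06z + 50
Carry z at full precision (z = -27.4 / 11.7) into the conversion:
NCE = 21.06 * (-27.4 / 11.7) + 50 = -577.044 / 11.7 + 50
NCE = -49.32 + 50
NCE = 0.68

0.68


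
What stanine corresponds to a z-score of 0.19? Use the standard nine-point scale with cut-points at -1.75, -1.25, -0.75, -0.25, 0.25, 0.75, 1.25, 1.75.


Stanine boundaries: [-1.75, -1.25, -0.75, -0.25, 0.25, 0.75, 1.25, 1.75]
z = 0.19
Check each boundary:
  z >= -1.75 -> could be stanine 2
  z >= -1.25 -> could be stanine 3
  z >= -0.75 -> could be stanine 4
  z >= -0.25 -> could be stanine 5
  z < 0.25
  z < 0.75
  z < 1.25
  z < 1.75
Highest qualifying boundary gives stanine = 5

5


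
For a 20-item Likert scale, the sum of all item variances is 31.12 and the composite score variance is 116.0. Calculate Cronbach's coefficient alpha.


alpha = (k/(k-1)) * (1 - sum(si^2)/s_total^2)
= (20/19) * (1 - 31.12/116.0)
alpha = 0.7702

0.7702


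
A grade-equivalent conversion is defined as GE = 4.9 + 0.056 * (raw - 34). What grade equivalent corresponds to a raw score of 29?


raw - median = 29 - 34 = -5
slope * diff = 0.056 * -5 = -0.28
GE = 4.9 + -0.28
GE = 4.62

4.62


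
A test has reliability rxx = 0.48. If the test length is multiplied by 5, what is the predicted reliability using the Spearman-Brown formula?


r_new = (n * rxx) / (1 + (n-1) * rxx)
r_new = (5 * 0.48) / (1 + 4 * 0.48)
r_new = 2.4 / 2.92
r_new = 0.8219

0.8219


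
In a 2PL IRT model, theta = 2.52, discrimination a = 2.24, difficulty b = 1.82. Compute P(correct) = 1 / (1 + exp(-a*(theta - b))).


a*(theta - b) = 2.24 * (2.52 - 1.82) = 1.568
exp(-1.568) = 0.2085
P = 1 / (1 + 0.2085)
P = 0.8275

0.8275


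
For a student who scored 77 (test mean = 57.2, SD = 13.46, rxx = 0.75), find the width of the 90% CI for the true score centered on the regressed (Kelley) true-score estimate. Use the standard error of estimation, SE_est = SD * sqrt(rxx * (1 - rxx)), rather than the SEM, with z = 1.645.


True score estimate = 0.75*77 + 0.25*57.2 = 72.05
SE_est = SD * sqrt(rxx * (1 - rxx)) = 13.46 * sqrt(0.75 * 0.25) = 13.46 * sqrt(0.1875) = 5.828351
CI = T_est +/- z * SE_est, so width = 2 * z * SE_est = 2 * 1.645 * 5.828351
Width = 19.1753

19.1753


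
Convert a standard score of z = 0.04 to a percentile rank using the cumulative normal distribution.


CDF(z) = 0.5 * (1 + erf(z/sqrt(2)))
erf(0.0283) = 0.0319
CDF = 0.516
Percentile rank = 0.516 * 100 = 51.6

51.6


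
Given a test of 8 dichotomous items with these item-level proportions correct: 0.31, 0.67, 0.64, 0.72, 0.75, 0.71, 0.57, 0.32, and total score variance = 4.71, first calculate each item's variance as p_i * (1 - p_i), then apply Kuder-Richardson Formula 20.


For each item, compute p_i * q_i:
  Item 1: 0.31 * 0.69 = 0.2139
  Item 2: 0.67 * 0.33 = 0.2211
  Item 3: 0.64 * 0.36 = 0.2304
  Item 4: 0.72 * 0.28 = 0.2016
  Item 5: 0.75 * 0.25 = 0.1875
  Item 6: 0.71 * 0.29 = 0.2059
  Item 7: 0.57 * 0.43 = 0.2451
  Item 8: 0.32 * 0.68 = 0.2176
Sum(p_i * q_i) = 0.2139 + 0.2211 + 0.2304 + 0.2016 + 0.1875 + 0.2059 + 0.2451 + 0.2176 = 1.7231
KR-20 = (k/(k-1)) * (1 - Sum(p_i*q_i) / Var_total)
= (8/7) * (1 - 1.7231/4.71)
= 1.1429 * 0.6342
KR-20 = 0.7248

0.7248


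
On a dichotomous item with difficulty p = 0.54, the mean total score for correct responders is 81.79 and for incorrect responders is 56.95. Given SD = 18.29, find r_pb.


q = 1 - p = 0.46
rpb = ((M1 - M0) / SD) * sqrt(p * q)
rpb = ((81.79 - 56.95) / 18.29) * sqrt(0.54 * 0.46)
rpb = 0.6769

0.6769


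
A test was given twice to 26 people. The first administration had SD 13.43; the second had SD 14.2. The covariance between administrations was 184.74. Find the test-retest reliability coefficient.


r = cov(X,Y) / (SD_X * SD_Y)
r = 184.74 / (13.43 * 14.2)
r = 184.74 / 190.706
r = 0.9687

0.9687


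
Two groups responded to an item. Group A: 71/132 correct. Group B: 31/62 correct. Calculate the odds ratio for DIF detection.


Odds_A = 71/61 = 1.1639
Odds_B = 31/31 = 1.0
OR = Odds_A / Odds_B = 1.1639 / 1.0
Exactly, OR = (71 * 31) / (61 * 31) = 2201 / 1891
OR = 1.1639

1.1639


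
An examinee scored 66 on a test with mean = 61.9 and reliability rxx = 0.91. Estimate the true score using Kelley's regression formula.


T_est = rxx * X + (1 - rxx) * mean
T_est = 0.91 * 66 + 0.09 * 61.9
T_est = 60.06 + 5.571
T_est = 65.631

65.631


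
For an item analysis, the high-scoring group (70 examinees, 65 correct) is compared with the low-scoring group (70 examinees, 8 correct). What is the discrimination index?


p_upper = 65/70 = 0.9286
p_lower = 8/70 = 0.1143
D = 0.9286 - 0.1143 = 0.8143

0.8143


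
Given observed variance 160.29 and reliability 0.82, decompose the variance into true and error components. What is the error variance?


var_true = rxx * var_obs = 0.82 * 160.29 = 131.4378
var_error = var_obs - var_true
var_error = 160.29 - 131.4378
var_error = 28.8522

28.8522


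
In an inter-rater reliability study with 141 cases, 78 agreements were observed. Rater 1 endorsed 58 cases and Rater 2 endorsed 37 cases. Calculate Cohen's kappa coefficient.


P_o = 78/141 = 0.553191
P_e = (58*37 + 83*104) / 19881 = 0.542126
kappa = (P_o - P_e) / (1 - P_e)
kappa = (0.553191 - 0.542126) / (1 - 0.542126)
kappa = 0.0242

0.0242


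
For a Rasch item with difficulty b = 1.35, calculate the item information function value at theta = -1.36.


P = 1/(1+exp(-(-1.36-1.35))) = 0.0624
I = P*(1-P) = 0.0624 * 0.9376
I = 0.0585

0.0585


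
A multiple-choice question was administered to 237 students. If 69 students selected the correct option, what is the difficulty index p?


Item difficulty p = number correct / total examinees
p = 69 / 237
p = 0.2911

0.2911


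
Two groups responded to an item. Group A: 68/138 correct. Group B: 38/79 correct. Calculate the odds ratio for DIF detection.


Odds_A = 68/70 = 0.9714
Odds_B = 38/41 = 0.9268
OR = Odds_A / Odds_B = 0.9714 / 0.9268
Exactly, OR = (68 * 41) / (70 * 38) = 2788 / 2660
OR = 1.0481

1.0481


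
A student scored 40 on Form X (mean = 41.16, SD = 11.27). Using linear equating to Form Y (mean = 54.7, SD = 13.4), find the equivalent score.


slope = SD_Y / SD_X = 13.4 / 11.27 ~ 1.189
intercept = mean_Y - slope * mean_X = 54.7 - (13.4 / 11.27) * 41.16 ~ 5.7609
Y = slope * X + intercept. To avoid rounding drift from the rounded slope/intercept, evaluate the equivalent form Y = mean_Y + SD_Y * (X - mean_X) / SD_X at full precision:
Y = 54.7 + 13.4 * (40 - 41.16) / 11.27
Y = 54.7 - 13.4 * 1.16 / 11.27
Y = 54.7 - 15.544 / 11.27
Y = 54.7 - 1.3792
Y = 53.3208

53.3208


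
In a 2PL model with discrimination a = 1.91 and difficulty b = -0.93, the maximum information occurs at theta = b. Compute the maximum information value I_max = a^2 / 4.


For 2PL, max info at theta = b = -0.93
I_max = a^2 / 4 = 1.91^2 / 4
= 3.6481 / 4
I_max = 0.912

0.912


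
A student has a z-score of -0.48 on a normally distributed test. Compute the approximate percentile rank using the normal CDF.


CDF(z) = 0.5 * (1 + erf(z/sqrt(2)))
erf(-0.3394) = -0.3688
CDF = 0.3156
Percentile rank = 0.3156 * 100 = 31.56

31.56


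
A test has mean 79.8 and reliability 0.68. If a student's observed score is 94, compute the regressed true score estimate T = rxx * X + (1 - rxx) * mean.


T_est = rxx * X + (1 - rxx) * mean
T_est = 0.68 * 94 + 0.32 * 79.8
T_est = 63.92 + 25.536
T_est = 89.456

89.456


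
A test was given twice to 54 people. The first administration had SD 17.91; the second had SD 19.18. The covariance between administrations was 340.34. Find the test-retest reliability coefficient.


r = cov(X,Y) / (SD_X * SD_Y)
r = 340.34 / (17.91 * 19.18)
r = 340.34 / 343.5138
r = 0.9908

0.9908


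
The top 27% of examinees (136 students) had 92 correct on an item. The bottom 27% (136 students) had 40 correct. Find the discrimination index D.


p_upper = 92/136 = 0.6765
p_lower = 40/136 = 0.2941
D = 0.6765 - 0.2941 = 0.3824

0.3824


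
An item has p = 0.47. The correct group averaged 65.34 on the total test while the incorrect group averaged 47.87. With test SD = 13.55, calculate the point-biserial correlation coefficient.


q = 1 - p = 0.53
rpb = ((M1 - M0) / SD) * sqrt(p * q)
rpb = ((65.34 - 47.87) / 13.55) * sqrt(0.47 * 0.53)
rpb = 0.6435

0.6435


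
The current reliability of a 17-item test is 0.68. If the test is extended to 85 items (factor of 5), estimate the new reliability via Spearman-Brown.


r_new = (n * rxx) / (1 + (n-1) * rxx)
r_new = (5 * 0.68) / (1 + 4 * 0.68)
r_new = 3.4 / 3.72
r_new = 0.914

0.914


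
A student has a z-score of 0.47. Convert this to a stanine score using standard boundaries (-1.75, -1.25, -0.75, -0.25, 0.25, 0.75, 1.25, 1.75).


Stanine boundaries: [-1.75, -1.25, -0.75, -0.25, 0.25, 0.75, 1.25, 1.75]
z = 0.47
Check each boundary:
  z >= -1.75 -> could be stanine 2
  z >= -1.25 -> could be stanine 3
  z >= -0.75 -> could be stanine 4
  z >= -0.25 -> could be stanine 5
  z >= 0.25 -> could be stanine 6
  z < 0.75
  z < 1.25
  z < 1.75
Highest qualifying boundary gives stanine = 6

6


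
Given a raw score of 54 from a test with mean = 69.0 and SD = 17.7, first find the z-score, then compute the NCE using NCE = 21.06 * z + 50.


z = (X - mean) / SD = (54 - 69.0) / 17.7
z = -15.0 / 17.7
z = -0.8475
NCE = NCE = 21.06z + 50
Carry z at full precision (z = -15.0 / 17.7) into the conversion:
NCE = 21.06 * (-15.0 / 17.7) + 50 = -315.9 / 17.7 + 50
NCE = -17.8475 + 50
NCE = 32.1525

32.1525


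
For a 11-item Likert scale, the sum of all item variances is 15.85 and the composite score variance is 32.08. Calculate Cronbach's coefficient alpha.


alpha = (k/(k-1)) * (1 - sum(si^2)/s_total^2)
= (11/10) * (1 - 15.85/32.08)
alpha = 0.5565

0.5565


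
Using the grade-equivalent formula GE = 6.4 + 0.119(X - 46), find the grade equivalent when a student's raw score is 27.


raw - median = 27 - 46 = -19
slope * diff = 0.119 * -19 = -2.261
GE = 6.4 + -2.261
GE = 4.139

4.139


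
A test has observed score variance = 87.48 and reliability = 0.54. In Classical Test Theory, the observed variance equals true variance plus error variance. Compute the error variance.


var_true = rxx * var_obs = 0.54 * 87.48 = 47.2392
var_error = var_obs - var_true
var_error = 87.48 - 47.2392
var_error = 40.2408

40.2408


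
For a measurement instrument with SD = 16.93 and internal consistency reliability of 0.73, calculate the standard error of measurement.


SEM = SD * sqrt(1 - rxx)
SEM = 16.93 * sqrt(1 - 0.73)
SEM = 16.93 * sqrt(0.27) = 16.93 * 0.519615
SEM = 8.7971

8.7971


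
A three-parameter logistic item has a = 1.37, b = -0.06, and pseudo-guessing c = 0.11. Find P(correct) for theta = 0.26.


logit = 1.37*(0.26 - -0.06) = 0.4384
P* = 1/(1 + exp(-0.4384)) = 0.6079
P = 0.11 + (1 - 0.11) * 0.6079
P = 0.651

0.651


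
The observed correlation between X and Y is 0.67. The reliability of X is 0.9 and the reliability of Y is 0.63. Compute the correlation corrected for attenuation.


r_corrected = rxy / sqrt(rxx * ryy)
= 0.67 / sqrt(0.9 * 0.63)
= 0.67 / sqrt(0.567)
= 0.67 / 0.752994
r_corrected = 0.8898

0.8898


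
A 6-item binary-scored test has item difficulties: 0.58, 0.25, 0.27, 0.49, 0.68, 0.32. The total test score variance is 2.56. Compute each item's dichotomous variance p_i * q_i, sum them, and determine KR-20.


For each item, compute p_i * q_i:
  Item 1: 0.58 * 0.42 = 0.2436
  Item 2: 0.25 * 0.75 = 0.1875
  Item 3: 0.27 * 0.73 = 0.1971
  Item 4: 0.49 * 0.51 = 0.2499
  Item 5: 0.68 * 0.32 = 0.2176
  Item 6: 0.32 * 0.68 = 0.2176
Sum(p_i * q_i) = 0.2436 + 0.1875 + 0.1971 + 0.2499 + 0.2176 + 0.2176 = 1.3133
KR-20 = (k/(k-1)) * (1 - Sum(p_i*q_i) / Var_total)
= (6/5) * (1 - 1.3133/2.56)
= 1.2 * 0.487
KR-20 = 0.5844

0.5844


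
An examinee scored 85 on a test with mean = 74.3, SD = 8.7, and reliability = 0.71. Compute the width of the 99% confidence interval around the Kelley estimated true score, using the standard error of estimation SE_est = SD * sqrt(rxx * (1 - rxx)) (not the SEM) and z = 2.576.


True score estimate = 0.71*85 + 0.29*74.3 = 81.897
SE_est = SD * sqrt(rxx * (1 - rxx)) = 8.7 * sqrt(0.71 * 0.29) = 8.7 * sqrt(0.2059) = 3.94773
CI = T_est +/- z * SE_est, so width = 2 * z * SE_est = 2 * 2.576 * 3.94773
Width = 20.3387

20.3387


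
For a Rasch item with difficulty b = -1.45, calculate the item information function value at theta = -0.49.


P = 1/(1+exp(-(-0.49--1.45))) = 0.7231
I = P*(1-P) = 0.7231 * 0.2769
I = 0.2002

0.2002


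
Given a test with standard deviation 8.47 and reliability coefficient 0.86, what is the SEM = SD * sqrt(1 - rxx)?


SEM = SD * sqrt(1 - rxx)
SEM = 8.47 * sqrt(1 - 0.86)
SEM = 8.47 * sqrt(0.14) = 8.47 * 0.374166
SEM = 3.1692

3.1692


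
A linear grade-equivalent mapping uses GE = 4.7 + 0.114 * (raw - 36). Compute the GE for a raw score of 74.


raw - median = 74 - 36 = 38
slope * diff = 0.114 * 38 = 4.332
GE = 4.7 + 4.332
GE = 9.032

9.032


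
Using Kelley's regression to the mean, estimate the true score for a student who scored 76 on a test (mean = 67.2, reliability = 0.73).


T_est = rxx * X + (1 - rxx) * mean
T_est = 0.73 * 76 + 0.27 * 67.2
T_est = 55.48 + 18.144
T_est = 73.624

73.624


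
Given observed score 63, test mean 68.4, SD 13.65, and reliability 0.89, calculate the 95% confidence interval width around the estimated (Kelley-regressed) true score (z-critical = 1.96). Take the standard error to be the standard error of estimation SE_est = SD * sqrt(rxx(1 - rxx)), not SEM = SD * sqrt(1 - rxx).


True score estimate = 0.89*63 + 0.11*68.4 = 63.594
SE_est = SD * sqrt(rxx * (1 - rxx)) = 13.65 * sqrt(0.89 * 0.11) = 13.65 * sqrt(0.0979) = 4.270945
CI = T_est +/- z * SE_est, so width = 2 * z * SE_est = 2 * 1.96 * 4.270945
Width = 16.7421

16.7421


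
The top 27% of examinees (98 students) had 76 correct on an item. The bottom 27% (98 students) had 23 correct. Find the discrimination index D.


p_upper = 76/98 = 0.7755
p_lower = 23/98 = 0.2347
D = 0.7755 - 0.2347 = 0.5408

0.5408


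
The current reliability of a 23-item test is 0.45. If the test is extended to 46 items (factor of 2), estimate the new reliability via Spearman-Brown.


r_new = (n * rxx) / (1 + (n-1) * rxx)
r_new = (2 * 0.45) / (1 + 1 * 0.45)
r_new = 0.9 / 1.45
r_new = 0.6207

0.6207


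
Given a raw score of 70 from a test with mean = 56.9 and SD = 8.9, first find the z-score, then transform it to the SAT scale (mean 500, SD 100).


z = (X - mean) / SD = (70 - 56.9) / 8.9
z = 13.1 / 8.9
z = 1.4719
SAT-scale = SAT = 500 + 100z
Carry z at full precision (z = 13.1 / 8.9) into the conversion:
SAT-scale = 500 + 100 * (13.1 / 8.9) = 500 + 1310 / 8.9
SAT-scale = 500 + 147.191
SAT-scale = 647.191

647.191


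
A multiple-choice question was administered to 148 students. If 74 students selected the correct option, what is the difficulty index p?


Item difficulty p = number correct / total examinees
p = 74 / 148
p = 0.5

0.5


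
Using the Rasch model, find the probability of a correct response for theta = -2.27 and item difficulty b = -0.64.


theta - b = -2.27 - -0.64 = -1.63
exp(-(theta - b)) = exp(1.63) = 5.1039
P = 1 / (1 + 5.1039)
P = 0.1638

0.1638


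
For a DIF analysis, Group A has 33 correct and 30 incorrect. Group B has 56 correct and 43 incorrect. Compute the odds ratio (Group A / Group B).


Odds_A = 33/30 = 1.1
Odds_B = 56/43 = 1.3023
OR = Odds_A / Odds_B = 1.1 / 1.3023
Exactly, OR = (33 * 43) / (30 * 56) = 1419 / 1680
OR = 0.8446

0.8446


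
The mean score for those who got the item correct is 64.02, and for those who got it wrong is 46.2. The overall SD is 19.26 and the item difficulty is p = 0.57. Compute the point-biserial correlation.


q = 1 - p = 0.43
rpb = ((M1 - M0) / SD) * sqrt(p * q)
rpb = ((64.02 - 46.2) / 19.26) * sqrt(0.57 * 0.43)
rpb = 0.4581

0.4581


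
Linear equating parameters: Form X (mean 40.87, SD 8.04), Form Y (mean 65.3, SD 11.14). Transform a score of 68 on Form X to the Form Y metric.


slope = SD_Y / SD_X = 11.14 / 8.04 ~ 1.3856
intercept = mean_Y - slope * mean_X = 65.3 - (11.14 / 8.04) * 40.87 ~ 8.6717
Y = slope * X + intercept. To avoid rounding drift from the rounded slope/intercept, evaluate the equivalent form Y = mean_Y + SD_Y * (X - mean_X) / SD_X at full precision:
Y = 65.3 + 11.14 * (68 - 40.87) / 8.04
Y = 65.3 + 11.14 * 27.13 / 8.04
Y = 65.3 + 302.2282 / 8.04
Y = 65.3 + 37.5906
Y = 102.8906

102.8906


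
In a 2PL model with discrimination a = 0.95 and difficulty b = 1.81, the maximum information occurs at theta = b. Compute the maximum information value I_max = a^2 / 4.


For 2PL, max info at theta = b = 1.81
I_max = a^2 / 4 = 0.95^2 / 4
= 0.9025 / 4
I_max = 0.2256

0.2256


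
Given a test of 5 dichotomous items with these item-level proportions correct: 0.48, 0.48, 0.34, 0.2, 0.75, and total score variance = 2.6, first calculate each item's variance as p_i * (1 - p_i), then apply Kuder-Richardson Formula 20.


For each item, compute p_i * q_i:
  Item 1: 0.48 * 0.52 = 0.2496
  Item 2: 0.48 * 0.52 = 0.2496
  Item 3: 0.34 * 0.66 = 0.2244
  Item 4: 0.2 * 0.8 = 0.16
  Item 5: 0.75 * 0.25 = 0.1875
Sum(p_i * q_i) = 0.2496 + 0.2496 + 0.2244 + 0.16 + 0.1875 = 1.0711
KR-20 = (k/(k-1)) * (1 - Sum(p_i*q_i) / Var_total)
= (5/4) * (1 - 1.0711/2.6)
= 1.25 * 0.588
KR-20 = 0.735

0.735


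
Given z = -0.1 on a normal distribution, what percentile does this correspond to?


CDF(z) = 0.5 * (1 + erf(z/sqrt(2)))
erf(-0.0707) = -0.0797
CDF = 0.4602
Percentile rank = 0.4602 * 100 = 46.02

46.02


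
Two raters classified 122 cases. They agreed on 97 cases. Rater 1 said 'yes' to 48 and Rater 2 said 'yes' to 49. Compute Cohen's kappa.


P_o = 97/122 = 0.795082
P_e = (48*49 + 74*73) / 14884 = 0.520962
kappa = (P_o - P_e) / (1 - P_e)
kappa = (0.795082 - 0.520962) / (1 - 0.520962)
kappa = 0.5722

0.5722


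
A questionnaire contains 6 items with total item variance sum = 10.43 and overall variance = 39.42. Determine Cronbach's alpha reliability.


alpha = (k/(k-1)) * (1 - sum(si^2)/s_total^2)
= (6/5) * (1 - 10.43/39.42)
alpha = 0.8825

0.8825


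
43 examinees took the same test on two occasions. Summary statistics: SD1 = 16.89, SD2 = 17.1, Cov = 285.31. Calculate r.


r = cov(X,Y) / (SD_X * SD_Y)
r = 285.31 / (16.89 * 17.1)
r = 285.31 / 288.819
r = 0.9879

0.9879


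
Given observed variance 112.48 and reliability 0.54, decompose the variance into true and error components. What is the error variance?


var_true = rxx * var_obs = 0.54 * 112.48 = 60.7392
var_error = var_obs - var_true
var_error = 112.48 - 60.7392
var_error = 51.7408

51.7408


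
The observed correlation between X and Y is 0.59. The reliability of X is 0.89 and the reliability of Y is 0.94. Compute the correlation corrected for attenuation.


r_corrected = rxy / sqrt(rxx * ryy)
= 0.59 / sqrt(0.89 * 0.94)
= 0.59 / sqrt(0.8366)
= 0.59 / 0.914658
r_corrected = 0.645

0.645


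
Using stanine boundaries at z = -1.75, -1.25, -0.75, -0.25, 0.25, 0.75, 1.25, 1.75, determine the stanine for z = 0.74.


Stanine boundaries: [-1.75, -1.25, -0.75, -0.25, 0.25, 0.75, 1.25, 1.75]
z = 0.74
Check each boundary:
  z >= -1.75 -> could be stanine 2
  z >= -1.25 -> could be stanine 3
  z >= -0.75 -> could be stanine 4
  z >= -0.25 -> could be stanine 5
  z >= 0.25 -> could be stanine 6
  z < 0.75
  z < 1.25
  z < 1.75
Highest qualifying boundary gives stanine = 6

6


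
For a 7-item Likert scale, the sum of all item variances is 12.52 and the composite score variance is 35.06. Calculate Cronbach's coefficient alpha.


alpha = (k/(k-1)) * (1 - sum(si^2)/s_total^2)
= (7/6) * (1 - 12.52/35.06)
alpha = 0.75

0.75


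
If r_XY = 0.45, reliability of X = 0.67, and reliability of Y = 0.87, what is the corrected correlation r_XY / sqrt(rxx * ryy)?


r_corrected = rxy / sqrt(rxx * ryy)
= 0.45 / sqrt(0.67 * 0.87)
= 0.45 / sqrt(0.5829)
= 0.45 / 0.763479
r_corrected = 0.5894

0.5894


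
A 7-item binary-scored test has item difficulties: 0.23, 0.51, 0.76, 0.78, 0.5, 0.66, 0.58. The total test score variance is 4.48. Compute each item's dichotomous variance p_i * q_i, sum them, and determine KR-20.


For each item, compute p_i * q_i:
  Item 1: 0.23 * 0.77 = 0.1771
  Item 2: 0.51 * 0.49 = 0.2499
  Item 3: 0.76 * 0.24 = 0.1824
  Item 4: 0.78 * 0.22 = 0.1716
  Item 5: 0.5 * 0.5 = 0.25
  Item 6: 0.66 * 0.34 = 0.2244
  Item 7: 0.58 * 0.42 = 0.2436
Sum(p_i * q_i) = 0.1771 + 0.2499 + 0.1824 + 0.1716 + 0.25 + 0.2244 + 0.2436 = 1.499
KR-20 = (k/(k-1)) * (1 - Sum(p_i*q_i) / Var_total)
= (7/6) * (1 - 1.499/4.48)
= 1.1667 * 0.6654
KR-20 = 0.7763

0.7763


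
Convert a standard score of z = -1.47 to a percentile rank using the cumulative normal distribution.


CDF(z) = 0.5 * (1 + erf(z/sqrt(2)))
erf(-1.0394) = -0.8584
CDF = 0.0708
Percentile rank = 0.0708 * 100 = 7.08

7.08


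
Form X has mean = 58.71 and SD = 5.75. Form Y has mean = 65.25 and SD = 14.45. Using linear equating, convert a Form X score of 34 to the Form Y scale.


slope = SD_Y / SD_X = 14.45 / 5.75 ~ 2.513
intercept = mean_Y - slope * mean_X = 65.25 - (14.45 / 5.75) * 58.71 ~ -82.2908
Y = slope * X + intercept. To avoid rounding drift from the rounded slope/intercept, evaluate the equivalent form Y = mean_Y + SD_Y * (X - mean_X) / SD_X at full precision:
Y = 65.25 + 14.45 * (34 - 58.71) / 5.75
Y = 65.25 - 14.45 * 24.71 / 5.75
Y = 65.25 - 357.0595 / 5.75
Y = 65.25 - 62.0973
Y = 3.1527

3.1527


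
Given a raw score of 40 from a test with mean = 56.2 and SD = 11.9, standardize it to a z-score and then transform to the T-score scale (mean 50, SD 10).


z = (X - mean) / SD = (40 - 56.2) / 11.9
z = -16.2 / 11.9
z = -1.3613
T-score = T = 50 + 10z
Carry z at full precision (z = -16.2 / 11.9) into the conversion:
T-score = 50 + 10 * (-16.2 / 11.9) = 50 + -162 / 11.9
T-score = 50 + -13.6134
T-score = 36.3866

36.3866


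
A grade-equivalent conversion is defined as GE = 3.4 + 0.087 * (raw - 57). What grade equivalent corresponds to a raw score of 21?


raw - median = 21 - 57 = -36
slope * diff = 0.087 * -36 = -3.132
GE = 3.4 + -3.132
GE = 0.268

0.268


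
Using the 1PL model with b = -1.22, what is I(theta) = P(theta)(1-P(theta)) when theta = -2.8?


P = 1/(1+exp(-(-2.8--1.22))) = 0.1708
I = P*(1-P) = 0.1708 * 0.8292
I = 0.1416

0.1416


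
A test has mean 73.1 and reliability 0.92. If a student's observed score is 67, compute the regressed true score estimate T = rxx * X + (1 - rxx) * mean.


T_est = rxx * X + (1 - rxx) * mean
T_est = 0.92 * 67 + 0.08 * 73.1
T_est = 61.64 + 5.848
T_est = 67.488

67.488


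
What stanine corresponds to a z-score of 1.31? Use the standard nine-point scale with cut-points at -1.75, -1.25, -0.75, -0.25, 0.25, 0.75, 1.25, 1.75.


Stanine boundaries: [-1.75, -1.25, -0.75, -0.25, 0.25, 0.75, 1.25, 1.75]
z = 1.31
Check each boundary:
  z >= -1.75 -> could be stanine 2
  z >= -1.25 -> could be stanine 3
  z >= -0.75 -> could be stanine 4
  z >= -0.25 -> could be stanine 5
  z >= 0.25 -> could be stanine 6
  z >= 0.75 -> could be stanine 7
  z >= 1.25 -> could be stanine 8
  z < 1.75
Highest qualifying boundary gives stanine = 8

8


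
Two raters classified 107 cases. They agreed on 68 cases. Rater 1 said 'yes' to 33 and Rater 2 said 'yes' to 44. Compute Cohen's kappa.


P_o = 68/107 = 0.635514
P_e = (33*44 + 74*63) / 11449 = 0.53402
kappa = (P_o - P_e) / (1 - P_e)
kappa = (0.635514 - 0.53402) / (1 - 0.53402)
kappa = 0.2178

0.2178


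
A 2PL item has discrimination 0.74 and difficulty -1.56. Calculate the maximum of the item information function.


For 2PL, max info at theta = b = -1.56
I_max = a^2 / 4 = 0.74^2 / 4
= 0.5476 / 4
I_max = 0.1369

0.1369


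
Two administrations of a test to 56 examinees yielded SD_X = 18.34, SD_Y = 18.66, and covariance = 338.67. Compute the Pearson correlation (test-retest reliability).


r = cov(X,Y) / (SD_X * SD_Y)
r = 338.67 / (18.34 * 18.66)
r = 338.67 / 342.2244
r = 0.9896

0.9896


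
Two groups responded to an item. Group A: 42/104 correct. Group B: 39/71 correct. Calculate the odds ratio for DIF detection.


Odds_A = 42/62 = 0.6774
Odds_B = 39/32 = 1.2188
OR = Odds_A / Odds_B = 0.6774 / 1.2188
Exactly, OR = (42 * 32) / (62 * 39) = 1344 / 2418
OR = 0.5558

0.5558


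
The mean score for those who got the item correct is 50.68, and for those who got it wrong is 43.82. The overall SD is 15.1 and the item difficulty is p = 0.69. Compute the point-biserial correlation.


q = 1 - p = 0.31
rpb = ((M1 - M0) / SD) * sqrt(p * q)
rpb = ((50.68 - 43.82) / 15.1) * sqrt(0.69 * 0.31)
rpb = 0.2101

0.2101


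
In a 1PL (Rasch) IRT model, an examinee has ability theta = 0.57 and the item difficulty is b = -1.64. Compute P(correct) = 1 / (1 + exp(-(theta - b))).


theta - b = 0.57 - -1.64 = 2.21
exp(-(theta - b)) = exp(-2.21) = 0.1097
P = 1 / (1 + 0.1097)
P = 0.9011

0.9011


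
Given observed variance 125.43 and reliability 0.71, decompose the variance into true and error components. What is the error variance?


var_true = rxx * var_obs = 0.71 * 125.43 = 89.0553
var_error = var_obs - var_true
var_error = 125.43 - 89.0553
var_error = 36.3747

36.3747


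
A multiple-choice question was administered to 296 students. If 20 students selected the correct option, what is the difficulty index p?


Item difficulty p = number correct / total examinees
p = 20 / 296
p = 0.0676

0.0676


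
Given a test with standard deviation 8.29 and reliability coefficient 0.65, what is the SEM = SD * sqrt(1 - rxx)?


SEM = SD * sqrt(1 - rxx)
SEM = 8.29 * sqrt(1 - 0.65)
SEM = 8.29 * sqrt(0.35) = 8.29 * 0.591608
SEM = 4.9044

4.9044


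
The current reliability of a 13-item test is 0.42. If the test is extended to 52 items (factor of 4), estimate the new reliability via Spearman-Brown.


r_new = (n * rxx) / (1 + (n-1) * rxx)
r_new = (4 * 0.42) / (1 + 3 * 0.42)
r_new = 1.68 / 2.26
r_new = 0.7434

0.7434


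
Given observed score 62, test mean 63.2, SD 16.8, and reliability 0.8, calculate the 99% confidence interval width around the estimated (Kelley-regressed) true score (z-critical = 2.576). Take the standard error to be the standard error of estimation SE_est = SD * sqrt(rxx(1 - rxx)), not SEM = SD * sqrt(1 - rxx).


True score estimate = 0.8*62 + 0.2*63.2 = 62.24
SE_est = SD * sqrt(rxx * (1 - rxx)) = 16.8 * sqrt(0.8 * 0.2) = 16.8 * sqrt(0.16) = 6.72
CI = T_est +/- z * SE_est, so width = 2 * z * SE_est = 2 * 2.576 * 6.72
Width = 34.6214

34.6214


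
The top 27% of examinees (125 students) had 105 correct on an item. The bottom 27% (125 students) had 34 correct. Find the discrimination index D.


p_upper = 105/125 = 0.84
p_lower = 34/125 = 0.272
D = 0.84 - 0.272 = 0.568

0.568
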